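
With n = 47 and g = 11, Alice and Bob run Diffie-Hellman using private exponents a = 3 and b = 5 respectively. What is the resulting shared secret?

43

Bob sends B = g^b mod n = 11^5 mod 47.
11^1 ≡ 11 (mod 47)
11^2 = (11^1)^2 ≡ 11^2 = 121 ≡ 27 (mod 47)
11^4 = (11^2)^2 ≡ 27^2 = 729 ≡ 24 (mod 47)
11^5 = 11^4 · 11^1 ≡ 24 · 11 ≡ 29 (mod 47).
So B = 29. Alice then computes K = B^a mod n = 29^3 mod 47.
29^1 ≡ 29 (mod 47)
29^2 = (29^1)^2 ≡ 29^2 = 841 ≡ 42 (mod 47)
29^3 = 29^2 · 29^1 ≡ 42 · 29 ≡ 43 (mod 47).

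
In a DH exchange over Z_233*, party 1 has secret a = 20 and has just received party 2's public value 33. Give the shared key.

Shared key K = 33^20 mod 233.
33^1 ≡ 33 (mod 233)
33^2 = (33^1)^2 ≡ 33^2 = 1089 ≡ 157 (mod 233)
33^4 = (33^2)^2 ≡ 157^2 = 24649 ≡ 184 (mod 233)
33^8 = (33^4)^2 ≡ 184^2 = 33856 ≡ 71 (mod 233)
33^16 = (33^8)^2 ≡ 71^2 = 5041 ≡ 148 (mod 233)
33^20 = 33^16 · 33^4 ≡ 148 · 184 ≡ 204 (mod 233).

204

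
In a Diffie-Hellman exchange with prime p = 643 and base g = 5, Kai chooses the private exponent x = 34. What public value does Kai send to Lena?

213

Public value = 5^34 mod 643.
5^1 ≡ 5 (mod 643)
5^2 = (5^1)^2 ≡ 5^2 = 25 ≡ 25 (mod 643)
5^4 = (5^2)^2 ≡ 25^2 = 625 ≡ 625 (mod 643)
5^8 = (5^4)^2 ≡ 625^2 = 390625 ≡ 324 (mod 643)
5^16 = (5^8)^2 ≡ 324^2 = 104976 ≡ 167 (mod 643)
5^32 = (5^16)^2 ≡ 167^2 = 27889 ≡ 240 (mod 643)
5^34 = 5^32 · 5^2 ≡ 240 · 25 ≡ 213 (mod 643).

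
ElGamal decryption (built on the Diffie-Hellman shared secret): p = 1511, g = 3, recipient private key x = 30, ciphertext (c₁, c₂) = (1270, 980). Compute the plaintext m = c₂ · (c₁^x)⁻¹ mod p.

Shared mask s = c₁^x mod p = 1270^30 mod 1511.
1270^1 ≡ 1270 (mod 1511)
1270^2 = (1270^1)^2 ≡ 1270^2 = 1612900 ≡ 663 (mod 1511)
1270^4 = (1270^2)^2 ≡ 663^2 = 439569 ≡ 1379 (mod 1511)
1270^8 = (1270^4)^2 ≡ 1379^2 = 1901641 ≡ 803 (mod 1511)
1270^16 = (1270^8)^2 ≡ 803^2 = 644809 ≡ 1123 (mod 1511)
1270^30 = 1270^16 · 1270^8 · 1270^4 · 1270^2 ≡ 1123 · 803 · 1379 · 663 ≡ 1419 (mod 1511).
So s = 1419; s⁻¹ ≡ 969 (mod 1511).
m = c₂ · s⁻¹ mod 1511 = 980 · 969 mod 1511 = 712.

712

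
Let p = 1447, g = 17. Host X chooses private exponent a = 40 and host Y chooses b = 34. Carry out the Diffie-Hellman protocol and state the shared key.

724

Host X sends A = g^a mod p = 17^40 mod 1447.
17^1 ≡ 17 (mod 1447)
17^2 = (17^1)^2 ≡ 17^2 = 289 ≡ 289 (mod 1447)
17^4 = (17^2)^2 ≡ 289^2 = 83521 ≡ 1042 (mod 1447)
17^8 = (17^4)^2 ≡ 1042^2 = 1085764 ≡ 514 (mod 1447)
17^16 = (17^8)^2 ≡ 514^2 = 264196 ≡ 842 (mod 1447)
17^32 = (17^16)^2 ≡ 842^2 = 708964 ≡ 1381 (mod 1447)
17^40 = 17^32 · 17^8 ≡ 1381 · 514 ≡ 804 (mod 1447).
So A = 804. Host Y then computes K = A^b mod p = 804^34 mod 1447.
804^1 ≡ 804 (mod 1447)
804^2 = (804^1)^2 ≡ 804^2 = 646416 ≡ 1054 (mod 1447)
804^4 = (804^2)^2 ≡ 1054^2 = 1110916 ≡ 1067 (mod 1447)
804^8 = (804^4)^2 ≡ 1067^2 = 1138489 ≡ 1147 (mod 1447)
804^16 = (804^8)^2 ≡ 1147^2 = 1315609 ≡ 286 (mod 1447)
804^32 = (804^16)^2 ≡ 286^2 = 81796 ≡ 764 (mod 1447)
804^34 = 804^32 · 804^2 ≡ 764 · 1054 ≡ 724 (mod 1447).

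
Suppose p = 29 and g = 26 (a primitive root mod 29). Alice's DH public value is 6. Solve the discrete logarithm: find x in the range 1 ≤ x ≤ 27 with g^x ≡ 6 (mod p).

18

Try successive powers of 26 modulo 29:
26^1 ≡ 26
26^2 ≡ 9
26^3 ≡ 2
26^4 ≡ 23
26^5 ≡ 18
26^6 ≡ 4
26^7 ≡ 17
26^8 ≡ 7
26^9 ≡ 8
26^10 ≡ 5
26^11 ≡ 14
26^12 ≡ 16
26^13 ≡ 10
26^14 ≡ 28
26^15 ≡ 3
26^16 ≡ 20
26^17 ≡ 27
26^18 ≡ 6
Found: x = 18.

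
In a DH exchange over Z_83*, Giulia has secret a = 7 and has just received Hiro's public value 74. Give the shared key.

Shared key K = 74^7 mod 83.
74^1 ≡ 74 (mod 83)
74^2 = (74^1)^2 ≡ 74^2 = 5476 ≡ 81 (mod 83)
74^4 = (74^2)^2 ≡ 81^2 = 6561 ≡ 4 (mod 83)
74^7 = 74^4 · 74^2 · 74^1 ≡ 4 · 81 · 74 ≡ 72 (mod 83).

72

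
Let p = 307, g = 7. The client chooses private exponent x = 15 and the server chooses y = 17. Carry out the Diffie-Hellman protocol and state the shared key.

The client sends A = g^x mod p = 7^15 mod 307.
7^1 ≡ 7 (mod 307)
7^2 = (7^1)^2 ≡ 7^2 = 49 ≡ 49 (mod 307)
7^4 = (7^2)^2 ≡ 49^2 = 2401 ≡ 252 (mod 307)
7^8 = (7^4)^2 ≡ 252^2 = 63504 ≡ 262 (mod 307)
7^15 = 7^8 · 7^4 · 7^2 · 7^1 ≡ 262 · 252 · 49 · 7 ≡ 70 (mod 307).
So A = 70. The server then computes K = A^y mod p = 70^17 mod 307.
70^1 ≡ 70 (mod 307)
70^2 = (70^1)^2 ≡ 70^2 = 4900 ≡ 295 (mod 307)
70^4 = (70^2)^2 ≡ 295^2 = 87025 ≡ 144 (mod 307)
70^8 = (70^4)^2 ≡ 144^2 = 20736 ≡ 167 (mod 307)
70^16 = (70^8)^2 ≡ 167^2 = 27889 ≡ 259 (mod 307)
70^17 = 70^16 · 70^1 ≡ 259 · 70 ≡ 17 (mod 307).

17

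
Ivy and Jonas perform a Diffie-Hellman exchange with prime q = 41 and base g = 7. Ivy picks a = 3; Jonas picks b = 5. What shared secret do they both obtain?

14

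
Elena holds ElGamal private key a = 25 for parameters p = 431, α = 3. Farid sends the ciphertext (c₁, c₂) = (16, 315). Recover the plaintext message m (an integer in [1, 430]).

268

Shared mask s = c₁^a mod p = 16^25 mod 431.
16^1 ≡ 16 (mod 431)
16^2 = (16^1)^2 ≡ 16^2 = 256 ≡ 256 (mod 431)
16^4 = (16^2)^2 ≡ 256^2 = 65536 ≡ 24 (mod 431)
16^8 = (16^4)^2 ≡ 24^2 = 576 ≡ 145 (mod 431)
16^16 = (16^8)^2 ≡ 145^2 = 21025 ≡ 337 (mod 431)
16^25 = 16^16 · 16^8 · 16^1 ≡ 337 · 145 · 16 ≡ 6 (mod 431).
So s = 6; s⁻¹ ≡ 72 (mod 431).
m = c₂ · s⁻¹ mod 431 = 315 · 72 mod 431 = 268.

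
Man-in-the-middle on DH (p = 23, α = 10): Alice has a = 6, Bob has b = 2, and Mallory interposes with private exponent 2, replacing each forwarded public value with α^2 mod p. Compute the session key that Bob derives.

18

Bob receives Mallory's public value M = 10^2 mod 23 instead of the honest one.
10^1 ≡ 10 (mod 23)
10^2 = (10^1)^2 ≡ 10^2 = 100 ≡ 8 (mod 23)
So M = 8. Bob computes K = M^2 mod 23.
8^1 ≡ 8 (mod 23)
8^2 = (8^1)^2 ≡ 8^2 = 64 ≡ 18 (mod 23)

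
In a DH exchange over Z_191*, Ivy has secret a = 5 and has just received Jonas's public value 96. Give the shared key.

6

Shared key K = 96^5 mod 191.
96^1 ≡ 96 (mod 191)
96^2 = (96^1)^2 ≡ 96^2 = 9216 ≡ 48 (mod 191)
96^4 = (96^2)^2 ≡ 48^2 = 2304 ≡ 12 (mod 191)
96^5 = 96^4 · 96^1 ≡ 12 · 96 ≡ 6 (mod 191).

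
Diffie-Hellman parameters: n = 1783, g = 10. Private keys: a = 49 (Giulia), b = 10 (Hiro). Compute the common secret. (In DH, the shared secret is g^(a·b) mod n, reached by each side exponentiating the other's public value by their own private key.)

1476

Giulia sends A = g^a mod n = 10^49 mod 1783.
10^1 ≡ 10 (mod 1783)
10^2 = (10^1)^2 ≡ 10^2 = 100 ≡ 100 (mod 1783)
10^4 = (10^2)^2 ≡ 100^2 = 10000 ≡ 1085 (mod 1783)
10^8 = (10^4)^2 ≡ 1085^2 = 1177225 ≡ 445 (mod 1783)
10^16 = (10^8)^2 ≡ 445^2 = 198025 ≡ 112 (mod 1783)
10^32 = (10^16)^2 ≡ 112^2 = 12544 ≡ 63 (mod 1783)
10^49 = 10^32 · 10^16 · 10^1 ≡ 63 · 112 · 10 ≡ 1023 (mod 1783).
So A = 1023. Hiro then computes K = A^b mod n = 1023^10 mod 1783.
1023^1 ≡ 1023 (mod 1783)
1023^2 = (1023^1)^2 ≡ 1023^2 = 1046529 ≡ 1691 (mod 1783)
1023^4 = (1023^2)^2 ≡ 1691^2 = 2859481 ≡ 1332 (mod 1783)
1023^8 = (1023^4)^2 ≡ 1332^2 = 1774224 ≡ 139 (mod 1783)
1023^10 = 1023^8 · 1023^2 ≡ 139 · 1691 ≡ 1476 (mod 1783).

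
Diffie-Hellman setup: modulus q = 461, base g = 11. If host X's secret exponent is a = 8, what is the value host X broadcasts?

Public value = 11^8 (mod 461).
11^1 ≡ 11 (mod 461)
11^2 = (11^1)^2 ≡ 11^2 = 121 ≡ 121 (mod 461)
11^4 = (11^2)^2 ≡ 121^2 = 14641 ≡ 350 (mod 461)
11^8 = (11^4)^2 ≡ 350^2 = 122500 ≡ 335 (mod 461)

335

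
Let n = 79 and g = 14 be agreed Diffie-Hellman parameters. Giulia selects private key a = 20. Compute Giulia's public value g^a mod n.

Public value = 14^20 mod 79.
14^1 ≡ 14 (mod 79)
14^2 = (14^1)^2 ≡ 14^2 = 196 ≡ 38 (mod 79)
14^4 = (14^2)^2 ≡ 38^2 = 1444 ≡ 22 (mod 79)
14^8 = (14^4)^2 ≡ 22^2 = 484 ≡ 10 (mod 79)
14^16 = (14^8)^2 ≡ 10^2 = 100 ≡ 21 (mod 79)
14^20 = 14^16 · 14^4 ≡ 21 · 22 ≡ 67 (mod 79).

67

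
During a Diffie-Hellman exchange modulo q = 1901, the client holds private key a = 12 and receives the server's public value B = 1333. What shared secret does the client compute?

1138

Shared key K = 1333^12 mod 1901.
1333^1 ≡ 1333 (mod 1901)
1333^2 = (1333^1)^2 ≡ 1333^2 = 1776889 ≡ 1355 (mod 1901)
1333^4 = (1333^2)^2 ≡ 1355^2 = 1836025 ≡ 1560 (mod 1901)
1333^8 = (1333^4)^2 ≡ 1560^2 = 2433600 ≡ 320 (mod 1901)
1333^12 = 1333^8 · 1333^4 ≡ 320 · 1560 ≡ 1138 (mod 1901).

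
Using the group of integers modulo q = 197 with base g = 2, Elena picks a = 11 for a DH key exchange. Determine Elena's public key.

78

Public value = 2^11 (mod 197).
2^1 ≡ 2 (mod 197)
2^2 = (2^1)^2 ≡ 2^2 = 4 ≡ 4 (mod 197)
2^4 = (2^2)^2 ≡ 4^2 = 16 ≡ 16 (mod 197)
2^8 = (2^4)^2 ≡ 16^2 = 256 ≡ 59 (mod 197)
2^11 = 2^8 · 2^2 · 2^1 ≡ 59 · 4 · 2 ≡ 78 (mod 197).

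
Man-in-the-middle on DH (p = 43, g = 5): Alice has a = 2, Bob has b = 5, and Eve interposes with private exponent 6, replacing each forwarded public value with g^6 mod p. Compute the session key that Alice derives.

41

Alice receives Eve's public value M = 5^6 mod 43 instead of the honest one.
5^1 ≡ 5 (mod 43)
5^2 = (5^1)^2 ≡ 5^2 = 25 ≡ 25 (mod 43)
5^4 = (5^2)^2 ≡ 25^2 = 625 ≡ 23 (mod 43)
5^6 = 5^4 · 5^2 ≡ 23 · 25 ≡ 16 (mod 43).
So M = 16. Alice computes K = M^2 mod 43.
16^1 ≡ 16 (mod 43)
16^2 = (16^1)^2 ≡ 16^2 = 256 ≡ 41 (mod 43)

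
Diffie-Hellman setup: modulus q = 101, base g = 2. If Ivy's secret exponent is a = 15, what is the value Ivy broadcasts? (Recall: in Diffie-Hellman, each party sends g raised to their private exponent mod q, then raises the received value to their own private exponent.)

44

Public value = 2^15 mod 101.
2^1 ≡ 2 (mod 101)
2^2 = (2^1)^2 ≡ 2^2 = 4 ≡ 4 (mod 101)
2^4 = (2^2)^2 ≡ 4^2 = 16 ≡ 16 (mod 101)
2^8 = (2^4)^2 ≡ 16^2 = 256 ≡ 54 (mod 101)
2^15 = 2^8 · 2^4 · 2^2 · 2^1 ≡ 54 · 16 · 4 · 2 ≡ 44 (mod 101).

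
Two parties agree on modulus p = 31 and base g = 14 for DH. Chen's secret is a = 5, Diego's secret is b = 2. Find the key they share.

25

Chen sends A = g^a mod p = 14^5 mod 31.
14^1 ≡ 14 (mod 31)
14^2 = (14^1)^2 ≡ 14^2 = 196 ≡ 10 (mod 31)
14^4 = (14^2)^2 ≡ 10^2 = 100 ≡ 7 (mod 31)
14^5 = 14^4 · 14^1 ≡ 7 · 14 ≡ 5 (mod 31).
So A = 5. Diego then computes K = A^b mod p = 5^2 mod 31.
5^1 ≡ 5 (mod 31)
5^2 = (5^1)^2 ≡ 5^2 = 25 ≡ 25 (mod 31)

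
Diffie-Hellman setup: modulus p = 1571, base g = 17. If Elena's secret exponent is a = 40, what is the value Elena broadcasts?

503

Public value = 17^40 (mod 1571).
17^1 ≡ 17 (mod 1571)
17^2 = (17^1)^2 ≡ 17^2 = 289 ≡ 289 (mod 1571)
17^4 = (17^2)^2 ≡ 289^2 = 83521 ≡ 258 (mod 1571)
17^8 = (17^4)^2 ≡ 258^2 = 66564 ≡ 582 (mod 1571)
17^16 = (17^8)^2 ≡ 582^2 = 338724 ≡ 959 (mod 1571)
17^32 = (17^16)^2 ≡ 959^2 = 919681 ≡ 646 (mod 1571)
17^40 = 17^32 · 17^8 ≡ 646 · 582 ≡ 503 (mod 1571).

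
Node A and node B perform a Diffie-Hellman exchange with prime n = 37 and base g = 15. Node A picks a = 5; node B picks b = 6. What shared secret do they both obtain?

11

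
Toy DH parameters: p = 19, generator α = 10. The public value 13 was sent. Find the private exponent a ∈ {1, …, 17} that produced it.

Try successive powers of 10 modulo 19:
10^1 ≡ 10
10^2 ≡ 5
10^3 ≡ 12
10^4 ≡ 6
10^5 ≡ 3
10^6 ≡ 11
10^7 ≡ 15
10^8 ≡ 17
10^9 ≡ 18
10^10 ≡ 9
10^11 ≡ 14
10^12 ≡ 7
10^13 ≡ 13
Found: a = 13.

13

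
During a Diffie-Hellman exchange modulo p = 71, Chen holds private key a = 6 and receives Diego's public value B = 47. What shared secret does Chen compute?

Shared key K = 47^6 mod 71.
47^1 ≡ 47 (mod 71)
47^2 = (47^1)^2 ≡ 47^2 = 2209 ≡ 8 (mod 71)
47^4 = (47^2)^2 ≡ 8^2 = 64 ≡ 64 (mod 71)
47^6 = 47^4 · 47^2 ≡ 64 · 8 ≡ 15 (mod 71).

15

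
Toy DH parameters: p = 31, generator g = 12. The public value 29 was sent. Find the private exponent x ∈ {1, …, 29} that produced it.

21

Try successive powers of 12 modulo 31:
12^1 ≡ 12
12^2 ≡ 20
12^3 ≡ 23
12^4 ≡ 28
12^5 ≡ 26
12^6 ≡ 2
12^7 ≡ 24
12^8 ≡ 9
12^9 ≡ 15
12^10 ≡ 25
12^11 ≡ 21
12^12 ≡ 4
12^13 ≡ 17
12^14 ≡ 18
12^15 ≡ 30
12^16 ≡ 19
12^17 ≡ 11
12^18 ≡ 8
12^19 ≡ 3
12^20 ≡ 5
12^21 ≡ 29
Found: x = 21.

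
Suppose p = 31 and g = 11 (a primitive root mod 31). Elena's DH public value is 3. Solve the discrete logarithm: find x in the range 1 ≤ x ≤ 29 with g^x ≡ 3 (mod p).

17

Try successive powers of 11 modulo 31:
11^1 ≡ 11
11^2 ≡ 28
11^3 ≡ 29
11^4 ≡ 9
11^5 ≡ 6
11^6 ≡ 4
11^7 ≡ 13
11^8 ≡ 19
11^9 ≡ 23
11^10 ≡ 5
11^11 ≡ 24
11^12 ≡ 16
11^13 ≡ 21
11^14 ≡ 14
11^15 ≡ 30
11^16 ≡ 20
11^17 ≡ 3
Found: x = 17.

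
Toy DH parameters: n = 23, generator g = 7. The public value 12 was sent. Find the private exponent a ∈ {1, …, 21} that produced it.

8

Try successive powers of 7 modulo 23:
7^1 ≡ 7
7^2 ≡ 3
7^3 ≡ 21
7^4 ≡ 9
7^5 ≡ 17
7^6 ≡ 4
7^7 ≡ 5
7^8 ≡ 12
Found: a = 8.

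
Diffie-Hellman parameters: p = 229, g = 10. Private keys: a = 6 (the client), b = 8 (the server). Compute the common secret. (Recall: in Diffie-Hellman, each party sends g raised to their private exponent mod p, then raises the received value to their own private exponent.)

165

The server sends B = g^b mod p = 10^8 mod 229.
10^1 ≡ 10 (mod 229)
10^2 = (10^1)^2 ≡ 10^2 = 100 ≡ 100 (mod 229)
10^4 = (10^2)^2 ≡ 100^2 = 10000 ≡ 153 (mod 229)
10^8 = (10^4)^2 ≡ 153^2 = 23409 ≡ 51 (mod 229)
So B = 51. The client then computes K = B^a mod p = 51^6 mod 229.
51^1 ≡ 51 (mod 229)
51^2 = (51^1)^2 ≡ 51^2 = 2601 ≡ 82 (mod 229)
51^4 = (51^2)^2 ≡ 82^2 = 6724 ≡ 83 (mod 229)
51^6 = 51^4 · 51^2 ≡ 83 · 82 ≡ 165 (mod 229).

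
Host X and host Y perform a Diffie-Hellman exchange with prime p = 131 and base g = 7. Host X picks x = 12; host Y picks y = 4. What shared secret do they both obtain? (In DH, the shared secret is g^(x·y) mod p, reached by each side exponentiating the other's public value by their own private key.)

Host X sends A = g^x mod p = 7^12 mod 131.
7^1 ≡ 7 (mod 131)
7^2 = (7^1)^2 ≡ 7^2 = 49 ≡ 49 (mod 131)
7^4 = (7^2)^2 ≡ 49^2 = 2401 ≡ 43 (mod 131)
7^8 = (7^4)^2 ≡ 43^2 = 1849 ≡ 15 (mod 131)
7^12 = 7^8 · 7^4 ≡ 15 · 43 ≡ 121 (mod 131).
So A = 121. Host Y then computes K = A^y mod p = 121^4 mod 131.
121^1 ≡ 121 (mod 131)
121^2 = (121^1)^2 ≡ 121^2 = 14641 ≡ 100 (mod 131)
121^4 = (121^2)^2 ≡ 100^2 = 10000 ≡ 44 (mod 131)

44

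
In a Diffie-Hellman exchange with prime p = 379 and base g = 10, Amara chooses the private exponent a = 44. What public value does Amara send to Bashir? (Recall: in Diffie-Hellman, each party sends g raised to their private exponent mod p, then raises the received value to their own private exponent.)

Public value = 10^44 mod 379.
10^1 ≡ 10 (mod 379)
10^2 = (10^1)^2 ≡ 10^2 = 100 ≡ 100 (mod 379)
10^4 = (10^2)^2 ≡ 100^2 = 10000 ≡ 146 (mod 379)
10^8 = (10^4)^2 ≡ 146^2 = 21316 ≡ 92 (mod 379)
10^16 = (10^8)^2 ≡ 92^2 = 8464 ≡ 126 (mod 379)
10^32 = (10^16)^2 ≡ 126^2 = 15876 ≡ 337 (mod 379)
10^44 = 10^32 · 10^8 · 10^4 ≡ 337 · 92 · 146 ≡ 187 (mod 379).

187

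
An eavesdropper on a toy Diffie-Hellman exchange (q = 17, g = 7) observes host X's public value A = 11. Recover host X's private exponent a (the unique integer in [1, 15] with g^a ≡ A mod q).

5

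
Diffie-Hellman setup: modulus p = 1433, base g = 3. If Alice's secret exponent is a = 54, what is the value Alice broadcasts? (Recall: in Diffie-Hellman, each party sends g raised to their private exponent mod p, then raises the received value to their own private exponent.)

Public value = 3^54 (mod 1433).
3^1 ≡ 3 (mod 1433)
3^2 = (3^1)^2 ≡ 3^2 = 9 ≡ 9 (mod 1433)
3^4 = (3^2)^2 ≡ 9^2 = 81 ≡ 81 (mod 1433)
3^8 = (3^4)^2 ≡ 81^2 = 6561 ≡ 829 (mod 1433)
3^16 = (3^8)^2 ≡ 829^2 = 687241 ≡ 834 (mod 1433)
3^32 = (3^16)^2 ≡ 834^2 = 695556 ≡ 551 (mod 1433)
3^54 = 3^32 · 3^16 · 3^4 · 3^2 ≡ 551 · 834 · 81 · 9 ≡ 711 (mod 1433).

711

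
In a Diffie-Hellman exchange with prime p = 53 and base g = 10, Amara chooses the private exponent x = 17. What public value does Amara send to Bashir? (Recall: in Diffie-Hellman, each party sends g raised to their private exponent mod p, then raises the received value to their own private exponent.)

36

Public value = 10^17 (mod 53).
10^1 ≡ 10 (mod 53)
10^2 = (10^1)^2 ≡ 10^2 = 100 ≡ 47 (mod 53)
10^4 = (10^2)^2 ≡ 47^2 = 2209 ≡ 36 (mod 53)
10^8 = (10^4)^2 ≡ 36^2 = 1296 ≡ 24 (mod 53)
10^16 = (10^8)^2 ≡ 24^2 = 576 ≡ 46 (mod 53)
10^17 = 10^16 · 10^1 ≡ 46 · 10 ≡ 36 (mod 53).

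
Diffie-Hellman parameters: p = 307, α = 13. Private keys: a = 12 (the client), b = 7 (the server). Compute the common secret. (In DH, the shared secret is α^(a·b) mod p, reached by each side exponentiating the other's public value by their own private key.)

The client sends A = α^a mod p = 13^12 mod 307.
13^1 ≡ 13 (mod 307)
13^2 = (13^1)^2 ≡ 13^2 = 169 ≡ 169 (mod 307)
13^4 = (13^2)^2 ≡ 169^2 = 28561 ≡ 10 (mod 307)
13^8 = (13^4)^2 ≡ 10^2 = 100 ≡ 100 (mod 307)
13^12 = 13^8 · 13^4 ≡ 100 · 10 ≡ 79 (mod 307).
So A = 79. The server then computes K = A^b mod p = 79^7 mod 307.
79^1 ≡ 79 (mod 307)
79^2 = (79^1)^2 ≡ 79^2 = 6241 ≡ 101 (mod 307)
79^4 = (79^2)^2 ≡ 101^2 = 10201 ≡ 70 (mod 307)
79^7 = 79^4 · 79^2 · 79^1 ≡ 70 · 101 · 79 ≡ 97 (mod 307).

97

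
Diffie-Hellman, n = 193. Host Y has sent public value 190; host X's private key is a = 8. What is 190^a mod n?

Shared key K = 190^8 mod 193.
190^1 ≡ 190 (mod 193)
190^2 = (190^1)^2 ≡ 190^2 = 36100 ≡ 9 (mod 193)
190^4 = (190^2)^2 ≡ 9^2 = 81 ≡ 81 (mod 193)
190^8 = (190^4)^2 ≡ 81^2 = 6561 ≡ 192 (mod 193)

192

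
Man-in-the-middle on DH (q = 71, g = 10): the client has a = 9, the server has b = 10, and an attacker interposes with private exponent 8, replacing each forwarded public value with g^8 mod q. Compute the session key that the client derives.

29

The client receives an attacker's public value M = 10^8 mod 71 instead of the honest one.
10^1 ≡ 10 (mod 71)
10^2 = (10^1)^2 ≡ 10^2 = 100 ≡ 29 (mod 71)
10^4 = (10^2)^2 ≡ 29^2 = 841 ≡ 60 (mod 71)
10^8 = (10^4)^2 ≡ 60^2 = 3600 ≡ 50 (mod 71)
So M = 50. The client computes K = M^9 mod 71.
50^1 ≡ 50 (mod 71)
50^2 = (50^1)^2 ≡ 50^2 = 2500 ≡ 15 (mod 71)
50^4 = (50^2)^2 ≡ 15^2 = 225 ≡ 12 (mod 71)
50^8 = (50^4)^2 ≡ 12^2 = 144 ≡ 2 (mod 71)
50^9 = 50^8 · 50^1 ≡ 2 · 50 ≡ 29 (mod 71).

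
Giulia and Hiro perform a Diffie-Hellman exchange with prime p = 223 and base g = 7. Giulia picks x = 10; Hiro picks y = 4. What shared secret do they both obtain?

Hiro sends B = g^y mod p = 7^4 mod 223.
7^1 ≡ 7 (mod 223)
7^2 = (7^1)^2 ≡ 7^2 = 49 ≡ 49 (mod 223)
7^4 = (7^2)^2 ≡ 49^2 = 2401 ≡ 171 (mod 223)
So B = 171. Giulia then computes K = B^x mod p = 171^10 mod 223.
171^1 ≡ 171 (mod 223)
171^2 = (171^1)^2 ≡ 171^2 = 29241 ≡ 28 (mod 223)
171^4 = (171^2)^2 ≡ 28^2 = 784 ≡ 115 (mod 223)
171^8 = (171^4)^2 ≡ 115^2 = 13225 ≡ 68 (mod 223)
171^10 = 171^8 · 171^2 ≡ 68 · 28 ≡ 120 (mod 223).

120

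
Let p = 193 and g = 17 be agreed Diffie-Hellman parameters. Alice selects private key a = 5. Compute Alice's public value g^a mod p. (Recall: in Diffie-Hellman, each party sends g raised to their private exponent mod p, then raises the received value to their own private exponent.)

Public value = 17^5 mod 193.
17^1 ≡ 17 (mod 193)
17^2 = (17^1)^2 ≡ 17^2 = 289 ≡ 96 (mod 193)
17^4 = (17^2)^2 ≡ 96^2 = 9216 ≡ 145 (mod 193)
17^5 = 17^4 · 17^1 ≡ 145 · 17 ≡ 149 (mod 193).

149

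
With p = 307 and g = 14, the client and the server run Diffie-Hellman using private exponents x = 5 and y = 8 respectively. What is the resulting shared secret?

110

The client sends A = g^x mod p = 14^5 mod 307.
14^1 ≡ 14 (mod 307)
14^2 = (14^1)^2 ≡ 14^2 = 196 ≡ 196 (mod 307)
14^4 = (14^2)^2 ≡ 196^2 = 38416 ≡ 41 (mod 307)
14^5 = 14^4 · 14^1 ≡ 41 · 14 ≡ 267 (mod 307).
So A = 267. The server then computes K = A^y mod p = 267^8 mod 307.
267^1 ≡ 267 (mod 307)
267^2 = (267^1)^2 ≡ 267^2 = 71289 ≡ 65 (mod 307)
267^4 = (267^2)^2 ≡ 65^2 = 4225 ≡ 234 (mod 307)
267^8 = (267^4)^2 ≡ 234^2 = 54756 ≡ 110 (mod 307)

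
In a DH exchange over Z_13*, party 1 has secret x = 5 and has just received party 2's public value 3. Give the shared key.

Shared key K = 3^5 mod 13.
3^1 ≡ 3 (mod 13)
3^2 = (3^1)^2 ≡ 3^2 = 9 ≡ 9 (mod 13)
3^4 = (3^2)^2 ≡ 9^2 = 81 ≡ 3 (mod 13)
3^5 = 3^4 · 3^1 ≡ 3 · 3 ≡ 9 (mod 13).

9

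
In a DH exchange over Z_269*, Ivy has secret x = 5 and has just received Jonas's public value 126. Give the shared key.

191

Shared key K = 126^5 mod 269.
126^1 ≡ 126 (mod 269)
126^2 = (126^1)^2 ≡ 126^2 = 15876 ≡ 5 (mod 269)
126^4 = (126^2)^2 ≡ 5^2 = 25 ≡ 25 (mod 269)
126^5 = 126^4 · 126^1 ≡ 25 · 126 ≡ 191 (mod 269).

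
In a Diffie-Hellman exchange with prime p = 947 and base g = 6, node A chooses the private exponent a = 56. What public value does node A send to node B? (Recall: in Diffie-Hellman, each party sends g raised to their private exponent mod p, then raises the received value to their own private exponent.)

Public value = 6^56 mod 947.
6^1 ≡ 6 (mod 947)
6^2 = (6^1)^2 ≡ 6^2 = 36 ≡ 36 (mod 947)
6^4 = (6^2)^2 ≡ 36^2 = 1296 ≡ 349 (mod 947)
6^8 = (6^4)^2 ≡ 349^2 = 121801 ≡ 585 (mod 947)
6^16 = (6^8)^2 ≡ 585^2 = 342225 ≡ 358 (mod 947)
6^32 = (6^16)^2 ≡ 358^2 = 128164 ≡ 319 (mod 947)
6^56 = 6^32 · 6^16 · 6^8 ≡ 319 · 358 · 585 ≡ 161 (mod 947).

161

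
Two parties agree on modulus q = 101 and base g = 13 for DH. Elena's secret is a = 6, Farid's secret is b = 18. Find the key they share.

80

Elena sends A = g^a mod q = 13^6 mod 101.
13^1 ≡ 13 (mod 101)
13^2 = (13^1)^2 ≡ 13^2 = 169 ≡ 68 (mod 101)
13^4 = (13^2)^2 ≡ 68^2 = 4624 ≡ 79 (mod 101)
13^6 = 13^4 · 13^2 ≡ 79 · 68 ≡ 19 (mod 101).
So A = 19. Farid then computes K = A^b mod q = 19^18 mod 101.
19^1 ≡ 19 (mod 101)
19^2 = (19^1)^2 ≡ 19^2 = 361 ≡ 58 (mod 101)
19^4 = (19^2)^2 ≡ 58^2 = 3364 ≡ 31 (mod 101)
19^8 = (19^4)^2 ≡ 31^2 = 961 ≡ 52 (mod 101)
19^16 = (19^8)^2 ≡ 52^2 = 2704 ≡ 78 (mod 101)
19^18 = 19^16 · 19^2 ≡ 78 · 58 ≡ 80 (mod 101).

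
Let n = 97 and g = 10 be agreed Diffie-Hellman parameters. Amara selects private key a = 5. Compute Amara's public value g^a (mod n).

90

Public value = 10^5 (mod 97).
10^1 ≡ 10 (mod 97)
10^2 = (10^1)^2 ≡ 10^2 = 100 ≡ 3 (mod 97)
10^4 = (10^2)^2 ≡ 3^2 = 9 ≡ 9 (mod 97)
10^5 = 10^4 · 10^1 ≡ 9 · 10 ≡ 90 (mod 97).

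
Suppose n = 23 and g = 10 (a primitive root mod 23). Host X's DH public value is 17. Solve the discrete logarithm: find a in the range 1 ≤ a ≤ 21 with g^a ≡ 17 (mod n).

17

Try successive powers of 10 modulo 23:
10^1 ≡ 10
10^2 ≡ 8
10^3 ≡ 11
10^4 ≡ 18
10^5 ≡ 19
10^6 ≡ 6
10^7 ≡ 14
10^8 ≡ 2
10^9 ≡ 20
10^10 ≡ 16
10^11 ≡ 22
10^12 ≡ 13
10^13 ≡ 15
10^14 ≡ 12
10^15 ≡ 5
10^16 ≡ 4
10^17 ≡ 17
Found: a = 17.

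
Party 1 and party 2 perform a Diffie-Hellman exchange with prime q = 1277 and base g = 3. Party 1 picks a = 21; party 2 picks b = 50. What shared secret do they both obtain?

1012

Party 2 sends B = g^b mod q = 3^50 mod 1277.
3^1 ≡ 3 (mod 1277)
3^2 = (3^1)^2 ≡ 3^2 = 9 ≡ 9 (mod 1277)
3^4 = (3^2)^2 ≡ 9^2 = 81 ≡ 81 (mod 1277)
3^8 = (3^4)^2 ≡ 81^2 = 6561 ≡ 176 (mod 1277)
3^16 = (3^8)^2 ≡ 176^2 = 30976 ≡ 328 (mod 1277)
3^32 = (3^16)^2 ≡ 328^2 = 107584 ≡ 316 (mod 1277)
3^50 = 3^32 · 3^16 · 3^2 ≡ 316 · 328 · 9 ≡ 622 (mod 1277).
So B = 622. Party 1 then computes K = B^a mod q = 622^21 mod 1277.
622^1 ≡ 622 (mod 1277)
622^2 = (622^1)^2 ≡ 622^2 = 386884 ≡ 1230 (mod 1277)
622^4 = (622^2)^2 ≡ 1230^2 = 1512900 ≡ 932 (mod 1277)
622^8 = (622^4)^2 ≡ 932^2 = 868624 ≡ 264 (mod 1277)
622^16 = (622^8)^2 ≡ 264^2 = 69696 ≡ 738 (mod 1277)
622^21 = 622^16 · 622^4 · 622^1 ≡ 738 · 932 · 622 ≡ 1012 (mod 1277).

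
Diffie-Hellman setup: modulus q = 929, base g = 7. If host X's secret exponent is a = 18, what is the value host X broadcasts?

628

Public value = 7^18 mod 929.
7^1 ≡ 7 (mod 929)
7^2 = (7^1)^2 ≡ 7^2 = 49 ≡ 49 (mod 929)
7^4 = (7^2)^2 ≡ 49^2 = 2401 ≡ 543 (mod 929)
7^8 = (7^4)^2 ≡ 543^2 = 294849 ≡ 356 (mod 929)
7^16 = (7^8)^2 ≡ 356^2 = 126736 ≡ 392 (mod 929)
7^18 = 7^16 · 7^2 ≡ 392 · 49 ≡ 628 (mod 929).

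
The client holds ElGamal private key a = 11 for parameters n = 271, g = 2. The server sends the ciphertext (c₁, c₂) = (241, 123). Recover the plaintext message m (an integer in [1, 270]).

Shared mask s = c₁^a mod n = 241^11 mod 271.
241^1 ≡ 241 (mod 271)
241^2 = (241^1)^2 ≡ 241^2 = 58081 ≡ 87 (mod 271)
241^4 = (241^2)^2 ≡ 87^2 = 7569 ≡ 252 (mod 271)
241^8 = (241^4)^2 ≡ 252^2 = 63504 ≡ 90 (mod 271)
241^11 = 241^8 · 241^2 · 241^1 ≡ 90 · 87 · 241 ≡ 57 (mod 271).
So s = 57; s⁻¹ ≡ 252 (mod 271).
m = c₂ · s⁻¹ mod 271 = 123 · 252 mod 271 = 102.

102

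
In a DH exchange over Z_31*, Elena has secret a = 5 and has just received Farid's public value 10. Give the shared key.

25

Shared key K = 10^5 mod 31.
10^1 ≡ 10 (mod 31)
10^2 = (10^1)^2 ≡ 10^2 = 100 ≡ 7 (mod 31)
10^4 = (10^2)^2 ≡ 7^2 = 49 ≡ 18 (mod 31)
10^5 = 10^4 · 10^1 ≡ 18 · 10 ≡ 25 (mod 31).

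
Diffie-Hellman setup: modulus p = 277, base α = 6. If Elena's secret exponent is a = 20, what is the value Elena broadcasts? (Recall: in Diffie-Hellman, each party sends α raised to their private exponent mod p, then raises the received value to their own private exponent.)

Public value = 6^20 mod 277.
6^1 ≡ 6 (mod 277)
6^2 = (6^1)^2 ≡ 6^2 = 36 ≡ 36 (mod 277)
6^4 = (6^2)^2 ≡ 36^2 = 1296 ≡ 188 (mod 277)
6^8 = (6^4)^2 ≡ 188^2 = 35344 ≡ 165 (mod 277)
6^16 = (6^8)^2 ≡ 165^2 = 27225 ≡ 79 (mod 277)
6^20 = 6^16 · 6^4 ≡ 79 · 188 ≡ 171 (mod 277).

171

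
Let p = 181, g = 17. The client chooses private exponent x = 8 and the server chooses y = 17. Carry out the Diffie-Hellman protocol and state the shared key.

39

The server sends B = g^y mod p = 17^17 mod 181.
17^1 ≡ 17 (mod 181)
17^2 = (17^1)^2 ≡ 17^2 = 289 ≡ 108 (mod 181)
17^4 = (17^2)^2 ≡ 108^2 = 11664 ≡ 80 (mod 181)
17^8 = (17^4)^2 ≡ 80^2 = 6400 ≡ 65 (mod 181)
17^16 = (17^8)^2 ≡ 65^2 = 4225 ≡ 62 (mod 181)
17^17 = 17^16 · 17^1 ≡ 62 · 17 ≡ 149 (mod 181).
So B = 149. The client then computes K = B^x mod p = 149^8 mod 181.
149^1 ≡ 149 (mod 181)
149^2 = (149^1)^2 ≡ 149^2 = 22201 ≡ 119 (mod 181)
149^4 = (149^2)^2 ≡ 119^2 = 14161 ≡ 43 (mod 181)
149^8 = (149^4)^2 ≡ 43^2 = 1849 ≡ 39 (mod 181)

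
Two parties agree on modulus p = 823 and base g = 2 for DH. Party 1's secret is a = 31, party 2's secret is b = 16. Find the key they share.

166

Party 1 sends A = g^a mod p = 2^31 mod 823.
2^1 ≡ 2 (mod 823)
2^2 = (2^1)^2 ≡ 2^2 = 4 ≡ 4 (mod 823)
2^4 = (2^2)^2 ≡ 4^2 = 16 ≡ 16 (mod 823)
2^8 = (2^4)^2 ≡ 16^2 = 256 ≡ 256 (mod 823)
2^16 = (2^8)^2 ≡ 256^2 = 65536 ≡ 519 (mod 823)
2^31 = 2^16 · 2^8 · 2^4 · 2^2 · 2^1 ≡ 519 · 256 · 16 · 4 · 2 ≡ 120 (mod 823).
So A = 120. Party 2 then computes K = A^b mod p = 120^16 mod 823.
120^1 ≡ 120 (mod 823)
120^2 = (120^1)^2 ≡ 120^2 = 14400 ≡ 409 (mod 823)
120^4 = (120^2)^2 ≡ 409^2 = 167281 ≡ 212 (mod 823)
120^8 = (120^4)^2 ≡ 212^2 = 44944 ≡ 502 (mod 823)
120^16 = (120^8)^2 ≡ 502^2 = 252004 ≡ 166 (mod 823)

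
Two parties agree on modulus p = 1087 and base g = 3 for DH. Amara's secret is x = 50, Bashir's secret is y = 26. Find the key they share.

Amara sends A = g^x mod p = 3^50 mod 1087.
3^1 ≡ 3 (mod 1087)
3^2 = (3^1)^2 ≡ 3^2 = 9 ≡ 9 (mod 1087)
3^4 = (3^2)^2 ≡ 9^2 = 81 ≡ 81 (mod 1087)
3^8 = (3^4)^2 ≡ 81^2 = 6561 ≡ 39 (mod 1087)
3^16 = (3^8)^2 ≡ 39^2 = 1521 ≡ 434 (mod 1087)
3^32 = (3^16)^2 ≡ 434^2 = 188356 ≡ 305 (mod 1087)
3^50 = 3^32 · 3^16 · 3^2 ≡ 305 · 434 · 9 ≡ 1065 (mod 1087).
So A = 1065. Bashir then computes K = A^y mod p = 1065^26 mod 1087.
1065^1 ≡ 1065 (mod 1087)
1065^2 = (1065^1)^2 ≡ 1065^2 = 1134225 ≡ 484 (mod 1087)
1065^4 = (1065^2)^2 ≡ 484^2 = 234256 ≡ 551 (mod 1087)
1065^8 = (1065^4)^2 ≡ 551^2 = 303601 ≡ 328 (mod 1087)
1065^16 = (1065^8)^2 ≡ 328^2 = 107584 ≡ 1058 (mod 1087)
1065^26 = 1065^16 · 1065^8 · 1065^2 ≡ 1058 · 328 · 484 ≡ 724 (mod 1087).

724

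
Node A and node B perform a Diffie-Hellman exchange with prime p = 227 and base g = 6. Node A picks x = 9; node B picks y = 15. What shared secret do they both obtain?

93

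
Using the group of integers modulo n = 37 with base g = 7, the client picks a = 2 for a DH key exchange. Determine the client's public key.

Public value = 7^2 mod 37.
7^1 ≡ 7 (mod 37)
7^2 = (7^1)^2 ≡ 7^2 = 49 ≡ 12 (mod 37)

12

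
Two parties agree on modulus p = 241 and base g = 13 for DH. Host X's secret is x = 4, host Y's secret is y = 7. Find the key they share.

134

Host Y sends B = g^y mod p = 13^7 mod 241.
13^1 ≡ 13 (mod 241)
13^2 = (13^1)^2 ≡ 13^2 = 169 ≡ 169 (mod 241)
13^4 = (13^2)^2 ≡ 169^2 = 28561 ≡ 123 (mod 241)
13^7 = 13^4 · 13^2 · 13^1 ≡ 123 · 169 · 13 ≡ 70 (mod 241).
So B = 70. Host X then computes K = B^x mod p = 70^4 mod 241.
70^1 ≡ 70 (mod 241)
70^2 = (70^1)^2 ≡ 70^2 = 4900 ≡ 80 (mod 241)
70^4 = (70^2)^2 ≡ 80^2 = 6400 ≡ 134 (mod 241)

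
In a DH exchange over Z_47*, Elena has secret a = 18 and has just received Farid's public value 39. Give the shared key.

21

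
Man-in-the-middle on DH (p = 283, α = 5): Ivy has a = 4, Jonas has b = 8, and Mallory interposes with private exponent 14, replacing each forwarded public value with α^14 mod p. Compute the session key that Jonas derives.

Jonas receives Mallory's public value M = 5^14 mod 283 instead of the honest one.
5^1 ≡ 5 (mod 283)
5^2 = (5^1)^2 ≡ 5^2 = 25 ≡ 25 (mod 283)
5^4 = (5^2)^2 ≡ 25^2 = 625 ≡ 59 (mod 283)
5^8 = (5^4)^2 ≡ 59^2 = 3481 ≡ 85 (mod 283)
5^14 = 5^8 · 5^4 · 5^2 ≡ 85 · 59 · 25 ≡ 6 (mod 283).
So M = 6. Jonas computes K = M^8 mod 283.
6^1 ≡ 6 (mod 283)
6^2 = (6^1)^2 ≡ 6^2 = 36 ≡ 36 (mod 283)
6^4 = (6^2)^2 ≡ 36^2 = 1296 ≡ 164 (mod 283)
6^8 = (6^4)^2 ≡ 164^2 = 26896 ≡ 11 (mod 283)

11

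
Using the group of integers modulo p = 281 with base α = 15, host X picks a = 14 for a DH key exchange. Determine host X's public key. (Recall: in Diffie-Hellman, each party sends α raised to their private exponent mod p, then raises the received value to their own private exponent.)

241

Public value = 15^14 mod 281.
15^1 ≡ 15 (mod 281)
15^2 = (15^1)^2 ≡ 15^2 = 225 ≡ 225 (mod 281)
15^4 = (15^2)^2 ≡ 225^2 = 50625 ≡ 45 (mod 281)
15^8 = (15^4)^2 ≡ 45^2 = 2025 ≡ 58 (mod 281)
15^14 = 15^8 · 15^4 · 15^2 ≡ 58 · 45 · 225 ≡ 241 (mod 281).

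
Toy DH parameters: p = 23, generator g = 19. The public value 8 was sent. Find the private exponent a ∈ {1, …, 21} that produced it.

18

Try successive powers of 19 modulo 23:
19^1 ≡ 19
19^2 ≡ 16
19^3 ≡ 5
19^4 ≡ 3
19^5 ≡ 11
19^6 ≡ 2
19^7 ≡ 15
19^8 ≡ 9
19^9 ≡ 10
19^10 ≡ 6
19^11 ≡ 22
19^12 ≡ 4
19^13 ≡ 7
19^14 ≡ 18
19^15 ≡ 20
19^16 ≡ 12
19^17 ≡ 21
19^18 ≡ 8
Found: a = 18.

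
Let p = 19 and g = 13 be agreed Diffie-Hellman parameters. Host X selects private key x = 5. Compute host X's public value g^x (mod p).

Public value = 13^5 (mod 19).
13^1 ≡ 13 (mod 19)
13^2 = (13^1)^2 ≡ 13^2 = 169 ≡ 17 (mod 19)
13^4 = (13^2)^2 ≡ 17^2 = 289 ≡ 4 (mod 19)
13^5 = 13^4 · 13^1 ≡ 4 · 13 ≡ 14 (mod 19).

14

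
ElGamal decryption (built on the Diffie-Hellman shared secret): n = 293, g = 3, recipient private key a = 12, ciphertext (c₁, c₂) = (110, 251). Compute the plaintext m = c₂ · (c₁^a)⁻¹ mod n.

Shared mask s = c₁^a mod n = 110^12 mod 293.
110^1 ≡ 110 (mod 293)
110^2 = (110^1)^2 ≡ 110^2 = 12100 ≡ 87 (mod 293)
110^4 = (110^2)^2 ≡ 87^2 = 7569 ≡ 244 (mod 293)
110^8 = (110^4)^2 ≡ 244^2 = 59536 ≡ 57 (mod 293)
110^12 = 110^8 · 110^4 ≡ 57 · 244 ≡ 137 (mod 293).
So s = 137; s⁻¹ ≡ 77 (mod 293).
m = c₂ · s⁻¹ mod 293 = 251 · 77 mod 293 = 282.

282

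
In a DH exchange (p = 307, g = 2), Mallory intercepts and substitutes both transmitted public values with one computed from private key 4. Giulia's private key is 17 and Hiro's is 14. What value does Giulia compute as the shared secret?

Giulia receives Mallory's public value M = 2^4 mod 307 instead of the honest one.
2^1 ≡ 2 (mod 307)
2^2 = (2^1)^2 ≡ 2^2 = 4 ≡ 4 (mod 307)
2^4 = (2^2)^2 ≡ 4^2 = 16 ≡ 16 (mod 307)
So M = 16. Giulia computes K = M^17 mod 307.
16^1 ≡ 16 (mod 307)
16^2 = (16^1)^2 ≡ 16^2 = 256 ≡ 256 (mod 307)
16^4 = (16^2)^2 ≡ 256^2 = 65536 ≡ 145 (mod 307)
16^8 = (16^4)^2 ≡ 145^2 = 21025 ≡ 149 (mod 307)
16^16 = (16^8)^2 ≡ 149^2 = 22201 ≡ 97 (mod 307)
16^17 = 16^16 · 16^1 ≡ 97 · 16 ≡ 17 (mod 307).

17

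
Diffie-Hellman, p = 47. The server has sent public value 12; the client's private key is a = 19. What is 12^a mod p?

21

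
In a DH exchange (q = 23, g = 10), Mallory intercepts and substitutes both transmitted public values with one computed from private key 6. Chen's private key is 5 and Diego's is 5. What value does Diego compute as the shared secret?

2

Diego receives Mallory's public value M = 10^6 mod 23 instead of the honest one.
10^1 ≡ 10 (mod 23)
10^2 = (10^1)^2 ≡ 10^2 = 100 ≡ 8 (mod 23)
10^4 = (10^2)^2 ≡ 8^2 = 64 ≡ 18 (mod 23)
10^6 = 10^4 · 10^2 ≡ 18 · 8 ≡ 6 (mod 23).
So M = 6. Diego computes K = M^5 mod 23.
6^1 ≡ 6 (mod 23)
6^2 = (6^1)^2 ≡ 6^2 = 36 ≡ 13 (mod 23)
6^4 = (6^2)^2 ≡ 13^2 = 169 ≡ 8 (mod 23)
6^5 = 6^4 · 6^1 ≡ 8 · 6 ≡ 2 (mod 23).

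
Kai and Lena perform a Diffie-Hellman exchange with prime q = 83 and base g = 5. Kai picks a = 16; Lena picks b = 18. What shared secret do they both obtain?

78

Kai sends A = g^a mod q = 5^16 mod 83.
5^1 ≡ 5 (mod 83)
5^2 = (5^1)^2 ≡ 5^2 = 25 ≡ 25 (mod 83)
5^4 = (5^2)^2 ≡ 25^2 = 625 ≡ 44 (mod 83)
5^8 = (5^4)^2 ≡ 44^2 = 1936 ≡ 27 (mod 83)
5^16 = (5^8)^2 ≡ 27^2 = 729 ≡ 65 (mod 83)
So A = 65. Lena then computes K = A^b mod q = 65^18 mod 83.
65^1 ≡ 65 (mod 83)
65^2 = (65^1)^2 ≡ 65^2 = 4225 ≡ 75 (mod 83)
65^4 = (65^2)^2 ≡ 75^2 = 5625 ≡ 64 (mod 83)
65^8 = (65^4)^2 ≡ 64^2 = 4096 ≡ 29 (mod 83)
65^16 = (65^8)^2 ≡ 29^2 = 841 ≡ 11 (mod 83)
65^18 = 65^16 · 65^2 ≡ 11 · 75 ≡ 78 (mod 83).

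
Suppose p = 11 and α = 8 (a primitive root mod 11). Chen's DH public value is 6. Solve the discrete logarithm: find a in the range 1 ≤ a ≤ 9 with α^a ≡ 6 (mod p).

3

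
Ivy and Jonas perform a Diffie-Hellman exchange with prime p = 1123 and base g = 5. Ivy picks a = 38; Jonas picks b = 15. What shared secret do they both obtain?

Jonas sends B = g^b mod p = 5^15 mod 1123.
5^1 ≡ 5 (mod 1123)
5^2 = (5^1)^2 ≡ 5^2 = 25 ≡ 25 (mod 1123)
5^4 = (5^2)^2 ≡ 25^2 = 625 ≡ 625 (mod 1123)
5^8 = (5^4)^2 ≡ 625^2 = 390625 ≡ 944 (mod 1123)
5^15 = 5^8 · 5^4 · 5^2 · 5^1 ≡ 944 · 625 · 25 · 5 ≡ 344 (mod 1123).
So B = 344. Ivy then computes K = B^a mod p = 344^38 mod 1123.
344^1 ≡ 344 (mod 1123)
344^2 = (344^1)^2 ≡ 344^2 = 118336 ≡ 421 (mod 1123)
344^4 = (344^2)^2 ≡ 421^2 = 177241 ≡ 930 (mod 1123)
344^8 = (344^4)^2 ≡ 930^2 = 864900 ≡ 190 (mod 1123)
344^16 = (344^8)^2 ≡ 190^2 = 36100 ≡ 164 (mod 1123)
344^32 = (344^16)^2 ≡ 164^2 = 26896 ≡ 1067 (mod 1123)
344^38 = 344^32 · 344^4 · 344^2 ≡ 1067 · 930 · 421 ≡ 895 (mod 1123).

895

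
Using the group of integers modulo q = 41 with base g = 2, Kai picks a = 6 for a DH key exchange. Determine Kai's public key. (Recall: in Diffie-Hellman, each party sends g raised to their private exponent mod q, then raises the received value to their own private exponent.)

23

Public value = 2^6 mod 41.
2^1 ≡ 2 (mod 41)
2^2 = (2^1)^2 ≡ 2^2 = 4 ≡ 4 (mod 41)
2^4 = (2^2)^2 ≡ 4^2 = 16 ≡ 16 (mod 41)
2^6 = 2^4 · 2^2 ≡ 16 · 4 ≡ 23 (mod 41).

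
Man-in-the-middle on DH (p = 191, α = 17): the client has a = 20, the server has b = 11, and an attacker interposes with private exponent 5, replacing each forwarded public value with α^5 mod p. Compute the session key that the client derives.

154

The client receives an attacker's public value M = 17^5 mod 191 instead of the honest one.
17^1 ≡ 17 (mod 191)
17^2 = (17^1)^2 ≡ 17^2 = 289 ≡ 98 (mod 191)
17^4 = (17^2)^2 ≡ 98^2 = 9604 ≡ 54 (mod 191)
17^5 = 17^4 · 17^1 ≡ 54 · 17 ≡ 154 (mod 191).
So M = 154. The client computes K = M^20 mod 191.
154^1 ≡ 154 (mod 191)
154^2 = (154^1)^2 ≡ 154^2 = 23716 ≡ 32 (mod 191)
154^4 = (154^2)^2 ≡ 32^2 = 1024 ≡ 69 (mod 191)
154^8 = (154^4)^2 ≡ 69^2 = 4761 ≡ 177 (mod 191)
154^16 = (154^8)^2 ≡ 177^2 = 31329 ≡ 5 (mod 191)
154^20 = 154^16 · 154^4 ≡ 5 · 69 ≡ 154 (mod 191).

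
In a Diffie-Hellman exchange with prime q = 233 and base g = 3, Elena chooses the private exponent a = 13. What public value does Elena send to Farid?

137

Public value = 3^13 mod 233.
3^1 ≡ 3 (mod 233)
3^2 = (3^1)^2 ≡ 3^2 = 9 ≡ 9 (mod 233)
3^4 = (3^2)^2 ≡ 9^2 = 81 ≡ 81 (mod 233)
3^8 = (3^4)^2 ≡ 81^2 = 6561 ≡ 37 (mod 233)
3^13 = 3^8 · 3^4 · 3^1 ≡ 37 · 81 · 3 ≡ 137 (mod 233).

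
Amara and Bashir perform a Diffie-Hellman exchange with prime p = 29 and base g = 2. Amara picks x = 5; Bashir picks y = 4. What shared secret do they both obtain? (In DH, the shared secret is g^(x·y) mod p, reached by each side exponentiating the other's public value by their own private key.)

Bashir sends B = g^y mod p = 2^4 mod 29.
2^1 ≡ 2 (mod 29)
2^2 = (2^1)^2 ≡ 2^2 = 4 ≡ 4 (mod 29)
2^4 = (2^2)^2 ≡ 4^2 = 16 ≡ 16 (mod 29)
So B = 16. Amara then computes K = B^x mod p = 16^5 mod 29.
16^1 ≡ 16 (mod 29)
16^2 = (16^1)^2 ≡ 16^2 = 256 ≡ 24 (mod 29)
16^4 = (16^2)^2 ≡ 24^2 = 576 ≡ 25 (mod 29)
16^5 = 16^4 · 16^1 ≡ 25 · 16 ≡ 23 (mod 29).

23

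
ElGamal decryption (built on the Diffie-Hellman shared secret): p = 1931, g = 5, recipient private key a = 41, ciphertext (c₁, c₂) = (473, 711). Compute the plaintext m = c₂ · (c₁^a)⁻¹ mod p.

1620

Shared mask s = c₁^a mod p = 473^41 mod 1931.
473^1 ≡ 473 (mod 1931)
473^2 = (473^1)^2 ≡ 473^2 = 223729 ≡ 1664 (mod 1931)
473^4 = (473^2)^2 ≡ 1664^2 = 2768896 ≡ 1773 (mod 1931)
473^8 = (473^4)^2 ≡ 1773^2 = 3143529 ≡ 1792 (mod 1931)
473^16 = (473^8)^2 ≡ 1792^2 = 3211264 ≡ 11 (mod 1931)
473^32 = (473^16)^2 ≡ 11^2 = 121 ≡ 121 (mod 1931)
473^41 = 473^32 · 473^8 · 473^1 ≡ 121 · 1792 · 473 ≡ 333 (mod 1931).
So s = 333; s⁻¹ ≡ 980 (mod 1931).
m = c₂ · s⁻¹ mod 1931 = 711 · 980 mod 1931 = 1620.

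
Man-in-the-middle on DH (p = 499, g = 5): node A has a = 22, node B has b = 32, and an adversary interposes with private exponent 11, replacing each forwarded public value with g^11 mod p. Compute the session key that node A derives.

103

Node A receives an adversary's public value M = 5^11 mod 499 instead of the honest one.
5^1 ≡ 5 (mod 499)
5^2 = (5^1)^2 ≡ 5^2 = 25 ≡ 25 (mod 499)
5^4 = (5^2)^2 ≡ 25^2 = 625 ≡ 126 (mod 499)
5^8 = (5^4)^2 ≡ 126^2 = 15876 ≡ 407 (mod 499)
5^11 = 5^8 · 5^2 · 5^1 ≡ 407 · 25 · 5 ≡ 476 (mod 499).
So M = 476. Node A computes K = M^22 mod 499.
476^1 ≡ 476 (mod 499)
476^2 = (476^1)^2 ≡ 476^2 = 226576 ≡ 30 (mod 499)
476^4 = (476^2)^2 ≡ 30^2 = 900 ≡ 401 (mod 499)
476^8 = (476^4)^2 ≡ 401^2 = 160801 ≡ 123 (mod 499)
476^16 = (476^8)^2 ≡ 123^2 = 15129 ≡ 159 (mod 499)
476^22 = 476^16 · 476^4 · 476^2 ≡ 159 · 401 · 30 ≡ 103 (mod 499).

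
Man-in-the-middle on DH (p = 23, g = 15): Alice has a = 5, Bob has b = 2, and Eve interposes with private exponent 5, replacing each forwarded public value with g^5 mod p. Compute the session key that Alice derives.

17

Alice receives Eve's public value M = 15^5 mod 23 instead of the honest one.
15^1 ≡ 15 (mod 23)
15^2 = (15^1)^2 ≡ 15^2 = 225 ≡ 18 (mod 23)
15^4 = (15^2)^2 ≡ 18^2 = 324 ≡ 2 (mod 23)
15^5 = 15^4 · 15^1 ≡ 2 · 15 ≡ 7 (mod 23).
So M = 7. Alice computes K = M^5 mod 23.
7^1 ≡ 7 (mod 23)
7^2 = (7^1)^2 ≡ 7^2 = 49 ≡ 3 (mod 23)
7^4 = (7^2)^2 ≡ 3^2 = 9 ≡ 9 (mod 23)
7^5 = 7^4 · 7^1 ≡ 9 · 7 ≡ 17 (mod 23).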